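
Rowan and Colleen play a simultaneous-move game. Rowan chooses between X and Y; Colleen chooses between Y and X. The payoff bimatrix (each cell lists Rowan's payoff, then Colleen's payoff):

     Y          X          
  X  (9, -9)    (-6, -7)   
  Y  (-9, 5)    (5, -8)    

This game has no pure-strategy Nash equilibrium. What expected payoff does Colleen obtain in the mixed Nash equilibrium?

For Colleen to be willing to mix, Colleen must be indifferent between Y and X, which pins down Rowan's mix.
  Colleen's payoff to Y: p·(-9) + (1−p)·5 = -14p + 5
  Colleen's payoff to X: p·(-7) + (1−p)·(-8) = p - 8
  -14p + 5 = p - 8  ⇒  -15p = -13  ⇒  p = 13/15.
At equilibrium Colleen is indifferent across columns, so Colleen's payoff equals the payoff from Y: (13/15)·(-9) + (2/15)·5 = -107/15.

-107/15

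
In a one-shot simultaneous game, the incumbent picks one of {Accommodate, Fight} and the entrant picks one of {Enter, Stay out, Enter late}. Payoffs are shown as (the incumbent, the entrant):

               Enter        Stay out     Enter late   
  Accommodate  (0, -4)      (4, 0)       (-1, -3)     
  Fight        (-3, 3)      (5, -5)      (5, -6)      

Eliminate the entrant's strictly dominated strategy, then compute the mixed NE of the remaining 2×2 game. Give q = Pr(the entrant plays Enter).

The entrant's strategy Enter late is strictly dominated by Stay out: 0 > -3 and -5 > -6. Eliminate Enter late.
Set the incumbent's expected payoff from Accommodate equal to that from Fight:
  the incumbent's payoff from Accommodate: q·0 + (1−q)·4 = -4q + 4
  the incumbent's payoff from Fight: q·(-3) + (1−q)·5 = -8q + 5
  -4q + 4 = -8q + 5  ⇒  4q = 1  ⇒  q = 1/4.

q = 1/4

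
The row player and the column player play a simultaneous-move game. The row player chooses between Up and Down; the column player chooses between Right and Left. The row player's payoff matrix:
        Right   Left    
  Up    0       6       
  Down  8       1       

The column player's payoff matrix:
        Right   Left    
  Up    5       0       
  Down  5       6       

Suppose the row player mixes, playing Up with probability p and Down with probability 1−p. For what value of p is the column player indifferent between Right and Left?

p = 1/6

Set the column player's expected payoff from Right equal to that from Left:
  the column player's expected payoff from Right: p·5 + (1−p)·5 = 5
  the column player's expected payoff from Left: p·0 + (1−p)·6 = -6p + 6
  5 = -6p + 6  ⇒  6p = 1  ⇒  p = 1/6.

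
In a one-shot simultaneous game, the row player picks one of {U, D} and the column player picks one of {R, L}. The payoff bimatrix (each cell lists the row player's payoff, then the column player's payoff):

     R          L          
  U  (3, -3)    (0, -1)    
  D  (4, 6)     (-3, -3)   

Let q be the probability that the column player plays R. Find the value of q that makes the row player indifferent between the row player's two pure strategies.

The column player's mix must leave the row player indifferent between U and D.
  the row player's payoff from U: q·3 + (1−q)·0 = 3q
  the row player's payoff from D: q·4 + (1−q)·(-3) = 7q - 3
  3q = 7q - 3  ⇒  -4q = -3  ⇒  q = 3/4.

q = 3/4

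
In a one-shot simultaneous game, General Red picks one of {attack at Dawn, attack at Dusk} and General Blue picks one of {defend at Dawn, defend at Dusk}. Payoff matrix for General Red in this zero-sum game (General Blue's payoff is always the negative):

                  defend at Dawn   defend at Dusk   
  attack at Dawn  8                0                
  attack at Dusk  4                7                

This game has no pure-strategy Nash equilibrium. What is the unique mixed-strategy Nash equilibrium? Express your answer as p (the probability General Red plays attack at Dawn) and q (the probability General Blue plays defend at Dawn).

General Blue's indifference between defend at Dawn and defend at Dusk determines General Red's mixing probability p:
  General Blue's payoff from defend at Dawn: p·(-8) + (1−p)·(-4) = -4p - 4
  General Blue's payoff from defend at Dusk: p·0 + (1−p)·(-7) = 7p - 7
  -4p - 4 = 7p - 7  ⇒  -11p = -3  ⇒  p = 3/11.
General Blue's mix must leave General Red indifferent between attack at Dawn and attack at Dusk.
  General Red's payoff to attack at Dawn: q·8 + (1−q)·0 = 8q
  General Red's payoff to attack at Dusk: q·4 + (1−q)·7 = -3q + 7
  8q = -3q + 7  ⇒  11q = 7  ⇒  q = 7/11.

p = 3/11, q = 7/11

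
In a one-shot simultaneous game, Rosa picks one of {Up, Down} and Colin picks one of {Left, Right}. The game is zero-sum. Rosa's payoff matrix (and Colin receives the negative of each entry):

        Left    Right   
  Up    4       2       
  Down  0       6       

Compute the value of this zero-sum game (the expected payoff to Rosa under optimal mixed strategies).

For Rosa to be willing to mix, Rosa must be indifferent between Up and Down, which pins down Colin's mix.
  Rosa's payoff from Up: q·4 + (1−q)·2 = 2q + 2
  Rosa's payoff from Down: q·0 + (1−q)·6 = -6q + 6
  2q + 2 = -6q + 6  ⇒  8q = 4  ⇒  q = 1/2.
The value is Rosa's expected payoff against this mix (using Up): (1/2)·4 + (1/2)·2 = 3.

v = 3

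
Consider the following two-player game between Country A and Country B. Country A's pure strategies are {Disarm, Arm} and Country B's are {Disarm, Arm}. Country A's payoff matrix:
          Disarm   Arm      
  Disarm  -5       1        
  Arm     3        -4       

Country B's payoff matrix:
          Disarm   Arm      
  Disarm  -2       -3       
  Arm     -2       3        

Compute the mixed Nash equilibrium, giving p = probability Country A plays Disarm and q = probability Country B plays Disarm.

In a mixed equilibrium Country B is indifferent between Disarm and Arm; this condition fixes p.
  Country B's payoff from Disarm: p·(-2) + (1−p)·(-2) = -2
  Country B's payoff from Arm: p·(-3) + (1−p)·3 = -6p + 3
  -2 = -6p + 3  ⇒  6p = 5  ⇒  p = 5/6.
For Country A to be willing to mix, Country A must be indifferent between Disarm and Arm, which pins down Country B's mix.
  Country A's payoff from Disarm: q·(-5) + (1−q)·1 = -6q + 1
  Country A's payoff from Arm: q·3 + (1−q)·(-4) = 7q - 4
  -6q + 1 = 7q - 4  ⇒  -13q = -5  ⇒  q = 5/13.

p = 5/6, q = 5/13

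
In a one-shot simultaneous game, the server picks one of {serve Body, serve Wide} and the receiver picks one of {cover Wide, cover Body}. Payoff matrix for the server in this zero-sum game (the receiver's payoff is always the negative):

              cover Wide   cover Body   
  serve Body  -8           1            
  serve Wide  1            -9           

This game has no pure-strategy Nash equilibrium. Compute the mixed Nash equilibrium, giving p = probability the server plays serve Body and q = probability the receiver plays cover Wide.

p = 10/19, q = 10/19

The receiver's indifference between cover Wide and cover Body determines the server's mixing probability p:
  the receiver's payoff from cover Wide: p·8 + (1−p)·(-1) = 9p - 1
  the receiver's payoff from cover Body: p·(-1) + (1−p)·9 = -10p + 9
  9p - 1 = -10p + 9  ⇒  19p = 10  ⇒  p = 10/19.
Set the server's expected payoff from serve Body equal to that from serve Wide:
  the server's payoff to serve Body: q·(-8) + (1−q)·1 = -9q + 1
  the server's payoff to serve Wide: q·1 + (1−q)·(-9) = 10q - 9
  -9q + 1 = 10q - 9  ⇒  -19q = -10  ⇒  q = 10/19.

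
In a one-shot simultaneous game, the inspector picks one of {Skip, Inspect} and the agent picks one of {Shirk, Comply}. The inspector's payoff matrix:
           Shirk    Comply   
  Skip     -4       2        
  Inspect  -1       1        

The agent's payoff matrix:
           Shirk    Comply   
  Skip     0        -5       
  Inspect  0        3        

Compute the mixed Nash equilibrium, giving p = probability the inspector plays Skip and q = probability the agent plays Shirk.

p = 3/8, q = 1/4

In a mixed equilibrium the agent is indifferent between Shirk and Comply; this condition fixes p.
  the agent's payoff from Shirk: p·0 + (1−p)·0 = 0
  the agent's payoff from Comply: p·(-5) + (1−p)·3 = -8p + 3
  0 = -8p + 3  ⇒  8p = 3  ⇒  p = 3/8.
The agent's mix must leave the inspector indifferent between Skip and Inspect.
  the inspector's expected payoff from Skip: q·(-4) + (1−q)·2 = -6q + 2
  the inspector's expected payoff from Inspect: q·(-1) + (1−q)·1 = -2q + 1
  -6q + 2 = -2q + 1  ⇒  -4q = -1  ⇒  q = 1/4.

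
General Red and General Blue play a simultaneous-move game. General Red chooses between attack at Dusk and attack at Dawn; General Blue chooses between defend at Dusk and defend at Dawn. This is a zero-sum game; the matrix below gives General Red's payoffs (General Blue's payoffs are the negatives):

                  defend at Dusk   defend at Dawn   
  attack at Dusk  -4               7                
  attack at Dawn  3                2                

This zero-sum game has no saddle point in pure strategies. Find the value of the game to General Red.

In a mixed equilibrium General Red is indifferent between attack at Dusk and attack at Dawn; this condition fixes q.
  General Red's payoff to attack at Dusk: q·(-4) + (1−q)·7 = -11q + 7
  General Red's payoff to attack at Dawn: q·3 + (1−q)·2 = q + 2
  -11q + 7 = q + 2  ⇒  -12q = -5  ⇒  q = 5/12.
The value is General Red's expected payoff against this mix (using attack at Dusk): (5/12)·(-4) + (7/12)·7 = 29/12.

v = 29/12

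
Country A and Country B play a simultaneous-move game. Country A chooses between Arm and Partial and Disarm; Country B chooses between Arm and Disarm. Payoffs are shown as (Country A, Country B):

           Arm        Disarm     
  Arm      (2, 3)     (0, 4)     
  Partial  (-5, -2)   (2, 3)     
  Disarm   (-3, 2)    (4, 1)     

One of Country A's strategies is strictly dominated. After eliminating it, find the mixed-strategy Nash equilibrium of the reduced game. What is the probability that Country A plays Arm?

Country A's strategy Partial is strictly dominated by Disarm: -3 > -5 and 4 > 2. Eliminate Partial.
Country A's mix must leave Country B indifferent between Arm and Disarm.
  Country B's expected payoff from Arm: p·3 + (1−p)·2 = p + 2
  Country B's expected payoff from Disarm: p·4 + (1−p)·1 = 3p + 1
  p + 2 = 3p + 1  ⇒  -2p = -1  ⇒  p = 1/2.

p = 1/2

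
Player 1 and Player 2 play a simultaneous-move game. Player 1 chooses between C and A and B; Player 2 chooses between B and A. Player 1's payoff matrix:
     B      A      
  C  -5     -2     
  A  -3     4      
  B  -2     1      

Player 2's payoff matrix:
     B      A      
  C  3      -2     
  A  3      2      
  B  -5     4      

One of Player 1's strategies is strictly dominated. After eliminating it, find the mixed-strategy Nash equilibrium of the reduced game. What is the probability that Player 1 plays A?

Player 1's strategy C is strictly dominated by B: -2 > -5 and 1 > -2. Eliminate C.
Set Player 2's expected payoff from B equal to that from A:
  Player 2's payoff to B: p·3 + (1−p)·(-5) = 8p - 5
  Player 2's payoff to A: p·2 + (1−p)·4 = -2p + 4
  8p - 5 = -2p + 4  ⇒  10p = 9  ⇒  p = 9/10.

p = 9/10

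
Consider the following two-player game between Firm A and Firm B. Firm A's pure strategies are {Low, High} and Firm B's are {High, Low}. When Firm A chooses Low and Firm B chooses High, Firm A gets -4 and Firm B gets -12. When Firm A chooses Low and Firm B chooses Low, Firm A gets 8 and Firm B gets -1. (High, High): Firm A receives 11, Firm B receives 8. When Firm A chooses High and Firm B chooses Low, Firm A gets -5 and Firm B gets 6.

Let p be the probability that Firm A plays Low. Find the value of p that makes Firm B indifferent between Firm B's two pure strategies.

p = 2/13

In a mixed equilibrium Firm B is indifferent between High and Low; this condition fixes p.
  Firm B's expected payoff from High: p·(-12) + (1−p)·8 = -20p + 8
  Firm B's expected payoff from Low: p·(-1) + (1−p)·6 = -7p + 6
  -20p + 8 = -7p + 6  ⇒  -13p = -2  ⇒  p = 2/13.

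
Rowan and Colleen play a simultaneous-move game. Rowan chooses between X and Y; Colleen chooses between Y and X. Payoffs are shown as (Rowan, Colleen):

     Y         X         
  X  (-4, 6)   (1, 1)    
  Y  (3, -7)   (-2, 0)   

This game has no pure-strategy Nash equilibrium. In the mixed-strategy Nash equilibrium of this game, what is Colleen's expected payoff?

7/12

For Colleen to be willing to mix, Colleen must be indifferent between Y and X, which pins down Rowan's mix.
  Colleen's expected payoff from Y: p·6 + (1−p)·(-7) = 13p - 7
  Colleen's expected payoff from X: p·1 + (1−p)·0 = p
  13p - 7 = p  ⇒  12p = 7  ⇒  p = 7/12.
At equilibrium Colleen is indifferent across columns, so Colleen's payoff equals the payoff from Y: (7/12)·6 + (5/12)·(-7) = 7/12.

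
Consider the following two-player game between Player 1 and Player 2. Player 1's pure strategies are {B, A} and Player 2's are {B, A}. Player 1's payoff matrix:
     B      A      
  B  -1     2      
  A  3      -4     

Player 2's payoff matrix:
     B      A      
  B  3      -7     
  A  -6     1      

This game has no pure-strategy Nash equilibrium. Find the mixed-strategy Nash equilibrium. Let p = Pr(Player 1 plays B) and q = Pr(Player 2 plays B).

p = 7/17, q = 3/5

Player 2's indifference between B and A determines Player 1's mixing probability p:
  Player 2's payoff from B: p·3 + (1−p)·(-6) = 9p - 6
  Player 2's payoff from A: p·(-7) + (1−p)·1 = -8p + 1
  9p - 6 = -8p + 1  ⇒  17p = 7  ⇒  p = 7/17.
Player 2's mix must leave Player 1 indifferent between B and A.
  Player 1's payoff from B: q·(-1) + (1−q)·2 = -3q + 2
  Player 1's payoff from A: q·3 + (1−q)·(-4) = 7q - 4
  -3q + 2 = 7q - 4  ⇒  -10q = -6  ⇒  q = 3/5.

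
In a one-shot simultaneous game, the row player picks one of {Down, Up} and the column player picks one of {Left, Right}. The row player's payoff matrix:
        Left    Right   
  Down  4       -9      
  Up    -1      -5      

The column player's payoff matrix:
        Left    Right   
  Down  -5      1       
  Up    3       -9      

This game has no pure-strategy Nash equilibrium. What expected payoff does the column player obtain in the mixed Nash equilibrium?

-7/3

For the column player to be willing to mix, the column player must be indifferent between Left and Right, which pins down the row player's mix.
  the column player's payoff from Left: p·(-5) + (1−p)·3 = -8p + 3
  the column player's payoff from Right: p·1 + (1−p)·(-9) = 10p - 9
  -8p + 3 = 10p - 9  ⇒  -18p = -12  ⇒  p = 2/3.
At equilibrium the column player is indifferent across columns, so the column player's payoff equals the payoff from Left: (2/3)·(-5) + (1/3)·3 = -7/3.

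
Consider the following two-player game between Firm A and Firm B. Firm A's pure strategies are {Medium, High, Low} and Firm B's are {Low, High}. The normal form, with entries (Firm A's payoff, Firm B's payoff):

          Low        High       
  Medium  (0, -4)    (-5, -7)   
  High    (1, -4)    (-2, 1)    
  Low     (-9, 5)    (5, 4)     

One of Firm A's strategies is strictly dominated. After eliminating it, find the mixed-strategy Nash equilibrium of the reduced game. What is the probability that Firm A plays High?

Firm A's strategy Medium is strictly dominated by High: 1 > 0 and -2 > -5. Eliminate Medium.
For Firm B to be willing to mix, Firm B must be indifferent between Low and High, which pins down Firm A's mix.
  Firm B's payoff from Low: p·(-4) + (1−p)·5 = -9p + 5
  Firm B's payoff from High: p·1 + (1−p)·4 = -3p + 4
  -9p + 5 = -3p + 4  ⇒  -6p = -1  ⇒  p = 1/6.

p = 1/6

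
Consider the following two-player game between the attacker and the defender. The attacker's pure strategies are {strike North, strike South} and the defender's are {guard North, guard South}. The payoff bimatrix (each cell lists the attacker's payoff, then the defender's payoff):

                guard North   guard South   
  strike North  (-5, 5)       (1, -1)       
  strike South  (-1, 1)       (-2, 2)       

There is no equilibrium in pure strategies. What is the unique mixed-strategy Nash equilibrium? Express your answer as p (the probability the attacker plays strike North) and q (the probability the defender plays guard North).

For the defender to be willing to mix, the defender must be indifferent between guard North and guard South, which pins down the attacker's mix.
  the defender's payoff to guard North: p·5 + (1−p)·1 = 4p + 1
  the defender's payoff to guard South: p·(-1) + (1−p)·2 = -3p + 2
  4p + 1 = -3p + 2  ⇒  7p = 1  ⇒  p = 1/7.
In a mixed equilibrium the attacker is indifferent between strike North and strike South; this condition fixes q.
  the attacker's expected payoff from strike North: q·(-5) + (1−q)·1 = -6q + 1
  the attacker's expected payoff from strike South: q·(-1) + (1−q)·(-2) = q - 2
  -6q + 1 = q - 2  ⇒  -7q = -3  ⇒  q = 3/7.

p = 1/7, q = 3/7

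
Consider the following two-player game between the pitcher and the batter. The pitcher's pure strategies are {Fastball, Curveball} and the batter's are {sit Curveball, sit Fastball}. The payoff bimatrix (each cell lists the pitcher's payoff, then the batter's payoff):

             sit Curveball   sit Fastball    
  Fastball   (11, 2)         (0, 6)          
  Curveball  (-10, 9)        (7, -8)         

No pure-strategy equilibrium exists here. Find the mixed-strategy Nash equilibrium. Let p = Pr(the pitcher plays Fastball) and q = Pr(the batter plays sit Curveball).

p = 17/21, q = 1/4

The batter's indifference between sit Curveball and sit Fastball determines the pitcher's mixing probability p:
  the batter's payoff to sit Curveball: p·2 + (1−p)·9 = -7p + 9
  the batter's payoff to sit Fastball: p·6 + (1−p)·(-8) = 14p - 8
  -7p + 9 = 14p - 8  ⇒  -21p = -17  ⇒  p = 17/21.
The batter's mix must leave the pitcher indifferent between Fastball and Curveball.
  the pitcher's expected payoff from Fastball: q·11 + (1−q)·0 = 11q
  the pitcher's expected payoff from Curveball: q·(-10) + (1−q)·7 = -17q + 7
  11q = -17q + 7  ⇒  28q = 7  ⇒  q = 1/4.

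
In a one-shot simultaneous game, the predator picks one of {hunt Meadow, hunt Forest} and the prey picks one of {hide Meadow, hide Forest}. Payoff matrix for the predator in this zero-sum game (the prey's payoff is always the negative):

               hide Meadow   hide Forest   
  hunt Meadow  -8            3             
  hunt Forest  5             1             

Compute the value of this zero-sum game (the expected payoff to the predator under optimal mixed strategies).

v = 23/15

The prey's mix must leave the predator indifferent between hunt Meadow and hunt Forest.
  the predator's expected payoff from hunt Meadow: q·(-8) + (1−q)·3 = -11q + 3
  the predator's expected payoff from hunt Forest: q·5 + (1−q)·1 = 4q + 1
  -11q + 3 = 4q + 1  ⇒  -15q = -2  ⇒  q = 2/15.
The value is the predator's expected payoff against this mix (using hunt Meadow): (2/15)·(-8) + (13/15)·3 = 23/15.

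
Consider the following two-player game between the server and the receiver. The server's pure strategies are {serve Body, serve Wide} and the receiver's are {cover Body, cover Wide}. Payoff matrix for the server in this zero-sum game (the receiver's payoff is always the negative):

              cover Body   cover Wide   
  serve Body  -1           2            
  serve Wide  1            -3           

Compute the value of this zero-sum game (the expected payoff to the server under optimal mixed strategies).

v = -1/7

In a mixed equilibrium the server is indifferent between serve Body and serve Wide; this condition fixes q.
  the server's payoff from serve Body: q·(-1) + (1−q)·2 = -3q + 2
  the server's payoff from serve Wide: q·1 + (1−q)·(-3) = 4q - 3
  -3q + 2 = 4q - 3  ⇒  -7q = -5  ⇒  q = 5/7.
The value is the server's expected payoff against this mix (using serve Body): (5/7)·(-1) + (2/7)·2 = -1/7.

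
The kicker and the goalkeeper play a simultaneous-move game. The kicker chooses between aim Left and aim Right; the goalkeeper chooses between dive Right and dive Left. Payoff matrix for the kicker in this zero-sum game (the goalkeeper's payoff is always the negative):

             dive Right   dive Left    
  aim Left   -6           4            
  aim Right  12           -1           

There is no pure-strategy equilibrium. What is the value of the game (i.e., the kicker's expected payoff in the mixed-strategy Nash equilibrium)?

Set the kicker's expected payoff from aim Left equal to that from aim Right:
  the kicker's payoff from aim Left: q·(-6) + (1−q)·4 = -10q + 4
  the kicker's payoff from aim Right: q·12 + (1−q)·(-1) = 13q - 1
  -10q + 4 = 13q - 1  ⇒  -23q = -5  ⇒  q = 5/23.
The value is the kicker's expected payoff against this mix (using aim Left): (5/23)·(-6) + (18/23)·4 = 42/23.

v = 42/23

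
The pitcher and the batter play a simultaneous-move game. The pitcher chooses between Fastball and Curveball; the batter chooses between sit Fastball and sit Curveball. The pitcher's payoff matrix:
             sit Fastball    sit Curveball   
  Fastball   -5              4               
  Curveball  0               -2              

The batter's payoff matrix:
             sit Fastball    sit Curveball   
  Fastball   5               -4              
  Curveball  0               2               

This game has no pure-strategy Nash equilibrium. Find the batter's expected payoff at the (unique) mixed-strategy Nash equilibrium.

Set the batter's expected payoff from sit Fastball equal to that from sit Curveball:
  the batter's payoff to sit Fastball: p·5 + (1−p)·0 = 5p
  the batter's payoff to sit Curveball: p·(-4) + (1−p)·2 = -6p + 2
  5p = -6p + 2  ⇒  11p = 2  ⇒  p = 2/11.
At equilibrium the batter is indifferent across columns, so the batter's payoff equals the payoff from sit Fastball: (2/11)·5 + (9/11)·0 = 10/11.

10/11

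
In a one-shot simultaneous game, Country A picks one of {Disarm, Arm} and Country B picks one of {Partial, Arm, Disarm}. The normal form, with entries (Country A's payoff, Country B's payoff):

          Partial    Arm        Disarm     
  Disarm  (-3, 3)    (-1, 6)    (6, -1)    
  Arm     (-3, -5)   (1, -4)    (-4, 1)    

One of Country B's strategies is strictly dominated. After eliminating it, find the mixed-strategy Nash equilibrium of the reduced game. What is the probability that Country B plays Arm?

q = 5/6

Country B's strategy Partial is strictly dominated by Arm: 6 > 3 and -4 > -5. Eliminate Partial.
In a mixed equilibrium Country A is indifferent between Disarm and Arm; this condition fixes q.
  Country A's expected payoff from Disarm: q·(-1) + (1−q)·6 = -7q + 6
  Country A's expected payoff from Arm: q·1 + (1−q)·(-4) = 5q - 4
  -7q + 6 = 5q - 4  ⇒  -12q = -10  ⇒  q = 5/6.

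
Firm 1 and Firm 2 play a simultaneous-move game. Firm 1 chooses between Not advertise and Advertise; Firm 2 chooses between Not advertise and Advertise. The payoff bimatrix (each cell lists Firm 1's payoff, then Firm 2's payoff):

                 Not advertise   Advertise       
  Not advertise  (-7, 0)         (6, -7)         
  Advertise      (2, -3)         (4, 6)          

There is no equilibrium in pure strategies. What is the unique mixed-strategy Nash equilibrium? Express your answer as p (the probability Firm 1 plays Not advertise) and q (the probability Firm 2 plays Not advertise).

p = 9/16, q = 2/11

Set Firm 2's expected payoff from Not advertise equal to that from Advertise:
  Firm 2's expected payoff from Not advertise: p·0 + (1−p)·(-3) = 3p - 3
  Firm 2's expected payoff from Advertise: p·(-7) + (1−p)·6 = -13p + 6
  3p - 3 = -13p + 6  ⇒  16p = 9  ⇒  p = 9/16.
In a mixed equilibrium Firm 1 is indifferent between Not advertise and Advertise; this condition fixes q.
  Firm 1's payoff from Not advertise: q·(-7) + (1−q)·6 = -13q + 6
  Firm 1's payoff from Advertise: q·2 + (1−q)·4 = -2q + 4
  -13q + 6 = -2q + 4  ⇒  -11q = -2  ⇒  q = 2/11.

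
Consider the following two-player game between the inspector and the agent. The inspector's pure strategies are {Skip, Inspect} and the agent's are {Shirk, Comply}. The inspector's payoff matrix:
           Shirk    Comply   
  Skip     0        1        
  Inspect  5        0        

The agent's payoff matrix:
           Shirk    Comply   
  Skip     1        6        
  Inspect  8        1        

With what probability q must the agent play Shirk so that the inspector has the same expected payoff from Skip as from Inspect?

For the inspector to be willing to mix, the inspector must be indifferent between Skip and Inspect, which pins down the agent's mix.
  the inspector's payoff from Skip: q·0 + (1−q)·1 = -q + 1
  the inspector's payoff from Inspect: q·5 + (1−q)·0 = 5q
  -q + 1 = 5q  ⇒  -6q = -1  ⇒  q = 1/6.

q = 1/6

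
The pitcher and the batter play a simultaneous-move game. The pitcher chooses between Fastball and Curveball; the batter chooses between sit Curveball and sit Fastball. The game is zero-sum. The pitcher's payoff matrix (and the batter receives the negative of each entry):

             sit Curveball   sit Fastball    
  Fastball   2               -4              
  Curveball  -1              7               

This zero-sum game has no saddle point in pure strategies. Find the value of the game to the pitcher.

v = 5/7

The pitcher's indifference between Fastball and Curveball determines the batter's mixing probability q:
  the pitcher's payoff to Fastball: q·2 + (1−q)·(-4) = 6q - 4
  the pitcher's payoff to Curveball: q·(-1) + (1−q)·7 = -8q + 7
  6q - 4 = -8q + 7  ⇒  14q = 11  ⇒  q = 11/14.
The value is the pitcher's expected payoff against this mix (using Fastball): (11/14)·2 + (3/14)·(-4) = 5/7.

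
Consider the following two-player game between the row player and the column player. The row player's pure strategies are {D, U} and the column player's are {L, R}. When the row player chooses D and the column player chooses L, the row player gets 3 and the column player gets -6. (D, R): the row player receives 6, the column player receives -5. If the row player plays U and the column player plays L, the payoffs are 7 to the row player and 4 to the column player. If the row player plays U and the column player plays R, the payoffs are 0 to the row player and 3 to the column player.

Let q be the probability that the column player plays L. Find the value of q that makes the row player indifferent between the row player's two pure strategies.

q = 3/5

In a mixed equilibrium the row player is indifferent between D and U; this condition fixes q.
  the row player's payoff to D: q·3 + (1−q)·6 = -3q + 6
  the row player's payoff to U: q·7 + (1−q)·0 = 7q
  -3q + 6 = 7q  ⇒  -10q = -6  ⇒  q = 3/5.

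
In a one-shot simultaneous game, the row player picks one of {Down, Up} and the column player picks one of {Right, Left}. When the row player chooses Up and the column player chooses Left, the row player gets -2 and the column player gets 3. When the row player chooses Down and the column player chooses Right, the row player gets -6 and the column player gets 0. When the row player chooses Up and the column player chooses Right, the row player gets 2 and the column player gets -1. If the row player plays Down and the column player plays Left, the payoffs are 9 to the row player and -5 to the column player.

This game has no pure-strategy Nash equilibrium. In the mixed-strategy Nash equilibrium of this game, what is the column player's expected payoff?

The column player's indifference between Right and Left determines the row player's mixing probability p:
  the column player's payoff to Right: p·0 + (1−p)·(-1) = p - 1
  the column player's payoff to Left: p·(-5) + (1−p)·3 = -8p + 3
  p - 1 = -8p + 3  ⇒  9p = 4  ⇒  p = 4/9.
At equilibrium the column player is indifferent across columns, so the column player's payoff equals the payoff from Right: (4/9)·0 + (5/9)·(-1) = -5/9.

-5/9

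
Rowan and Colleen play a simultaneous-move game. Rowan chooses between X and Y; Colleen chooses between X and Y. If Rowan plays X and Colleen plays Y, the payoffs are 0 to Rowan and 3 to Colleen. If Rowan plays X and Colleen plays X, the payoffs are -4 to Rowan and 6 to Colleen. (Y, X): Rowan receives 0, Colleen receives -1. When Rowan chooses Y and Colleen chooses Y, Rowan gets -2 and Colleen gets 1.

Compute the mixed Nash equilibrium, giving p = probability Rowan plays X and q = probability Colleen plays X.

p = 2/5, q = 1/3

In a mixed equilibrium Colleen is indifferent between X and Y; this condition fixes p.
  Colleen's payoff to X: p·6 + (1−p)·(-1) = 7p - 1
  Colleen's payoff to Y: p·3 + (1−p)·1 = 2p + 1
  7p - 1 = 2p + 1  ⇒  5p = 2  ⇒  p = 2/5.
Set Rowan's expected payoff from X equal to that from Y:
  Rowan's payoff from X: q·(-4) + (1−q)·0 = -4q
  Rowan's payoff from Y: q·0 + (1−q)·(-2) = 2q - 2
  -4q = 2q - 2  ⇒  -6q = -2  ⇒  q = 1/3.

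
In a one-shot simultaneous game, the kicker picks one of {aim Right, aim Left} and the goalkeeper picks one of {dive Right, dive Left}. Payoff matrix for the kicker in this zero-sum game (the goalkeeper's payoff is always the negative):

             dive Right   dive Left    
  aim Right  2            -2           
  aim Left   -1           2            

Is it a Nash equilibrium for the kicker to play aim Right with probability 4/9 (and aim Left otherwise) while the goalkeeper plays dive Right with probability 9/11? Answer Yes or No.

Given the kicker's mix p = 4/9, the goalkeeper's payoff from dive Right is -1/3 but from dive Left is -2/9. The goalkeeper strictly prefers dive Left, so the goalkeeper would not mix.
So the proposed profile is not a Nash equilibrium.

No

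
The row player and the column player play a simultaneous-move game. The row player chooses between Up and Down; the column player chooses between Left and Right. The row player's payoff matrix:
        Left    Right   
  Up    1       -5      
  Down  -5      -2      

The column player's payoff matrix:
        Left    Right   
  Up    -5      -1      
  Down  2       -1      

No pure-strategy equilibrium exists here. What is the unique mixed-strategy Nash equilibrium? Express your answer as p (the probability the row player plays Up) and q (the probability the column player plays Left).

Set the column player's expected payoff from Left equal to that from Right:
  the column player's expected payoff from Left: p·(-5) + (1−p)·2 = -7p + 2
  the column player's expected payoff from Right: p·(-1) + (1−p)·(-1) = -1
  -7p + 2 = -1  ⇒  -7p = -3  ⇒  p = 3/7.
For the row player to be willing to mix, the row player must be indifferent between Up and Down, which pins down the column player's mix.
  the row player's payoff from Up: q·1 + (1−q)·(-5) = 6q - 5
  the row player's payoff from Down: q·(-5) + (1−q)·(-2) = -3q - 2
  6q - 5 = -3q - 2  ⇒  9q = 3  ⇒  q = 1/3.

p = 3/7, q = 1/3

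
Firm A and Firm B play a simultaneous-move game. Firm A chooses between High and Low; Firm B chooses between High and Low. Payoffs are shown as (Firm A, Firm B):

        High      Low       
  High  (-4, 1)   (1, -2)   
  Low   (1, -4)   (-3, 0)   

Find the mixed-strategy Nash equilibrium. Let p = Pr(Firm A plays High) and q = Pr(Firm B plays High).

p = 4/7, q = 4/9

Firm B's indifference between High and Low determines Firm A's mixing probability p:
  Firm B's payoff from High: p·1 + (1−p)·(-4) = 5p - 4
  Firm B's payoff from Low: p·(-2) + (1−p)·0 = -2p
  5p - 4 = -2p  ⇒  7p = 4  ⇒  p = 4/7.
For Firm A to be willing to mix, Firm A must be indifferent between High and Low, which pins down Firm B's mix.
  Firm A's expected payoff from High: q·(-4) + (1−q)·1 = -5q + 1
  Firm A's expected payoff from Low: q·1 + (1−q)·(-3) = 4q - 3
  -5q + 1 = 4q - 3  ⇒  -9q = -4  ⇒  q = 4/9.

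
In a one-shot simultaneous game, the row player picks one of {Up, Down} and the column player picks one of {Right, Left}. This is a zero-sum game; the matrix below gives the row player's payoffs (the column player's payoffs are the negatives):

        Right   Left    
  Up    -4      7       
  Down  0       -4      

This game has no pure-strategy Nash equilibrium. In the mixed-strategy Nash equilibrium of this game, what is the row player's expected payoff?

For the row player to be willing to mix, the row player must be indifferent between Up and Down, which pins down the column player's mix.
  the row player's expected payoff from Up: q·(-4) + (1−q)·7 = -11q + 7
  the row player's expected payoff from Down: q·0 + (1−q)·(-4) = 4q - 4
  -11q + 7 = 4q - 4  ⇒  -15q = -11  ⇒  q = 11/15.
At equilibrium the row player is indifferent across rows, so the row player's payoff equals the payoff from Up: (11/15)·(-4) + (4/15)·7 = -16/15.

-16/15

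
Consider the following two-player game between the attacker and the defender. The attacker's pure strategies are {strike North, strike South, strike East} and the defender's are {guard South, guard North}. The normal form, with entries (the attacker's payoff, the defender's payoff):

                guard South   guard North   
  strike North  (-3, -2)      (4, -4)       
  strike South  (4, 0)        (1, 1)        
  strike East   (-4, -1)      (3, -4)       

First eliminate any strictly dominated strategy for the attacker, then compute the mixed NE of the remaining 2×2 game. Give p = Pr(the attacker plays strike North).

The attacker's strategy strike East is strictly dominated by strike North: -3 > -4 and 4 > 3. Eliminate strike East.
The defender's indifference between guard South and guard North determines the attacker's mixing probability p:
  the defender's expected payoff from guard South: p·(-2) + (1−p)·0 = -2p
  the defender's expected payoff from guard North: p·(-4) + (1−p)·1 = -5p + 1
  -2p = -5p + 1  ⇒  3p = 1  ⇒  p = 1/3.

p = 1/3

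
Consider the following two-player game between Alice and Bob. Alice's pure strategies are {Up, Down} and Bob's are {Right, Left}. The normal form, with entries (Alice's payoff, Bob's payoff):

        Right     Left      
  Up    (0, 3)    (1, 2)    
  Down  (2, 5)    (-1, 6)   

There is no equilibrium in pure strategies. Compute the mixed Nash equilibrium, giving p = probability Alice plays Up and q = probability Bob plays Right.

Bob's indifference between Right and Left determines Alice's mixing probability p:
  Bob's expected payoff from Right: p·3 + (1−p)·5 = -2p + 5
  Bob's expected payoff from Left: p·2 + (1−p)·6 = -4p + 6
  -2p + 5 = -4p + 6  ⇒  2p = 1  ⇒  p = 1/2.
Set Alice's expected payoff from Up equal to that from Down:
  Alice's payoff to Up: q·0 + (1−q)·1 = -q + 1
  Alice's payoff to Down: q·2 + (1−q)·(-1) = 3q - 1
  -q + 1 = 3q - 1  ⇒  -4q = -2  ⇒  q = 1/2.

p = 1/2, q = 1/2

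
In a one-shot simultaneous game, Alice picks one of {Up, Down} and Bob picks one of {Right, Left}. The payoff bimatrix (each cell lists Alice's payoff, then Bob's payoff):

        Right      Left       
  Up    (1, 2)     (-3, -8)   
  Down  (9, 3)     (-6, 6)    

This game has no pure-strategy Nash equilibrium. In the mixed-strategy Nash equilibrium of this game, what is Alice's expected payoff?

-21/11

Alice's indifference between Up and Down determines Bob's mixing probability q:
  Alice's payoff to Up: q·1 + (1−q)·(-3) = 4q - 3
  Alice's payoff to Down: q·9 + (1−q)·(-6) = 15q - 6
  4q - 3 = 15q - 6  ⇒  -11q = -3  ⇒  q = 3/11.
At equilibrium Alice is indifferent across rows, so Alice's payoff equals the payoff from Up: (3/11)·1 + (8/11)·(-3) = -21/11.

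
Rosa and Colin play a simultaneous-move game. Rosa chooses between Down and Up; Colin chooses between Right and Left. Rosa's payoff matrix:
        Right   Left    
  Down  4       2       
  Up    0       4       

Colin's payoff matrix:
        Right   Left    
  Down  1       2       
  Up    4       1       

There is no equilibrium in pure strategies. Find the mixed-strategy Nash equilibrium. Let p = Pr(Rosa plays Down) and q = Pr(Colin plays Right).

p = 3/4, q = 1/3

Set Colin's expected payoff from Right equal to that from Left:
  Colin's payoff to Right: p·1 + (1−p)·4 = -3p + 4
  Colin's payoff to Left: p·2 + (1−p)·1 = p + 1
  -3p + 4 = p + 1  ⇒  -4p = -3  ⇒  p = 3/4.
Colin's mix must leave Rosa indifferent between Down and Up.
  Rosa's payoff from Down: q·4 + (1−q)·2 = 2q + 2
  Rosa's payoff from Up: q·0 + (1−q)·4 = -4q + 4
  2q + 2 = -4q + 4  ⇒  6q = 2  ⇒  q = 1/3.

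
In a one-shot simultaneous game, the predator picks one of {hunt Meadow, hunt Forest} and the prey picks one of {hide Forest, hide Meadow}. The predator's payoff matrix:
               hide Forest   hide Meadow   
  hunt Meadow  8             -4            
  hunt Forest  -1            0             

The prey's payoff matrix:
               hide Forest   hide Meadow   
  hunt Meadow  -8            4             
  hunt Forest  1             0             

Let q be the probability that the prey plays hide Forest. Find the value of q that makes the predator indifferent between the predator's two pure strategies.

q = 4/13

For the predator to be willing to mix, the predator must be indifferent between hunt Meadow and hunt Forest, which pins down the prey's mix.
  the predator's payoff to hunt Meadow: q·8 + (1−q)·(-4) = 12q - 4
  the predator's payoff to hunt Forest: q·(-1) + (1−q)·0 = -q
  12q - 4 = -q  ⇒  13q = 4  ⇒  q = 4/13.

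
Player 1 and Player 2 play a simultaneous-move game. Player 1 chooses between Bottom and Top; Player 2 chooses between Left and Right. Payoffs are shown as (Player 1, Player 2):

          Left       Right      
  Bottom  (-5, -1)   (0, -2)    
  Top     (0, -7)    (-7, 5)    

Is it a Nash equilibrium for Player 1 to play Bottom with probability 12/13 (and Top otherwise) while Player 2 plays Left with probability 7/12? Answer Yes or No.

Check Player 2's indifference given Player 1's mix p = 12/13:
  payoff from Left = -19/13; payoff from Right = -19/13 — equal.
Check Player 1's indifference given Player 2's mix q = 7/12:
  payoff from Bottom = -35/12; payoff from Top = -35/12 — equal.
Both players are indifferent, so neither can profitably deviate.

Yes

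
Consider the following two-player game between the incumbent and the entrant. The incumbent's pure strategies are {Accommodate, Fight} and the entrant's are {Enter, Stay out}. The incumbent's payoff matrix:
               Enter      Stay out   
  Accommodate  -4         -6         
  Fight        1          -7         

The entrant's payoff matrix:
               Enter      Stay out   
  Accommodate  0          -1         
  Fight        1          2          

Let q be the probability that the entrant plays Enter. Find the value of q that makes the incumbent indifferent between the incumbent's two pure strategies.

q = 1/6

The entrant's mix must leave the incumbent indifferent between Accommodate and Fight.
  the incumbent's payoff to Accommodate: q·(-4) + (1−q)·(-6) = 2q - 6
  the incumbent's payoff to Fight: q·1 + (1−q)·(-7) = 8q - 7
  2q - 6 = 8q - 7  ⇒  -6q = -1  ⇒  q = 1/6.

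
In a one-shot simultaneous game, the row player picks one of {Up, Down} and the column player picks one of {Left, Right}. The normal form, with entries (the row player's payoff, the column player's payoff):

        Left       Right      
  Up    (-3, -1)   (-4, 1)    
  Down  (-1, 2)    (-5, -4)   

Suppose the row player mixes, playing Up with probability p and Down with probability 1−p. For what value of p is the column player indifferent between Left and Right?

p = 3/4

The column player's indifference between Left and Right determines the row player's mixing probability p:
  the column player's payoff to Left: p·(-1) + (1−p)·2 = -3p + 2
  the column player's payoff to Right: p·1 + (1−p)·(-4) = 5p - 4
  -3p + 2 = 5p - 4  ⇒  -8p = -6  ⇒  p = 3/4.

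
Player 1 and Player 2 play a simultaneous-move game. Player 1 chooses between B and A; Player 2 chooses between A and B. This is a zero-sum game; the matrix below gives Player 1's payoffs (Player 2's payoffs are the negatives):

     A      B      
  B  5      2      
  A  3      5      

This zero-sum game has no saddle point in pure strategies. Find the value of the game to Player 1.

v = 19/5

In a mixed equilibrium Player 1 is indifferent between B and A; this condition fixes q.
  Player 1's expected payoff from B: q·5 + (1−q)·2 = 3q + 2
  Player 1's expected payoff from A: q·3 + (1−q)·5 = -2q + 5
  3q + 2 = -2q + 5  ⇒  5q = 3  ⇒  q = 3/5.
The value is Player 1's expected payoff against this mix (using B): (3/5)·5 + (2/5)·2 = 19/5.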